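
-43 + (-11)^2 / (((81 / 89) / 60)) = 214219 / 27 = 7934.04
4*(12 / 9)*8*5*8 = 5120 / 3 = 1706.67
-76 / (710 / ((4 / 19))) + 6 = 2122 / 355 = 5.98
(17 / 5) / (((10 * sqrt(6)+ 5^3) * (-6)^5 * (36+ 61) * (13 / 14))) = -119 / 2946563568+ 119 * sqrt(6) / 36832044600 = -0.00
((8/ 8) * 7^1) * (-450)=-3150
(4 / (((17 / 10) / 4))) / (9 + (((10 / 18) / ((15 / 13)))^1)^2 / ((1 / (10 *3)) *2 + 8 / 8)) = 1.02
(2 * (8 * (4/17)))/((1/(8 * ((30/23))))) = 15360/391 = 39.28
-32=-32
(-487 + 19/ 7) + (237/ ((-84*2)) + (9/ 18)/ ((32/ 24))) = -13589/ 28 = -485.32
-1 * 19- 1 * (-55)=36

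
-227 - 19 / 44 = -10007 / 44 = -227.43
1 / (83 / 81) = 81 / 83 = 0.98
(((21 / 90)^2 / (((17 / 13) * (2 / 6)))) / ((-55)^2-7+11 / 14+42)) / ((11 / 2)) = 4459 / 600985275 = 0.00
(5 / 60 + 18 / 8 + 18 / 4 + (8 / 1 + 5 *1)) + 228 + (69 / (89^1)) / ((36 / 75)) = 266411 / 1068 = 249.45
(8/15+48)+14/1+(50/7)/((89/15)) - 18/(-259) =22062118/345765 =63.81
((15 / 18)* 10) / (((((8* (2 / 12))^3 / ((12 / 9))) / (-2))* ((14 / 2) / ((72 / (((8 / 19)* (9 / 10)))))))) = -7125 / 28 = -254.46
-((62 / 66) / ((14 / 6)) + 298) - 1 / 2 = -298.90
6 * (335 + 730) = 6390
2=2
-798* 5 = -3990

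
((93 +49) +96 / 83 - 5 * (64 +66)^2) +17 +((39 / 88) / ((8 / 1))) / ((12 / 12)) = -4928142491 / 58432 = -84339.79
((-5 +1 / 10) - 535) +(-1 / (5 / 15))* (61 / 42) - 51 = -20834 / 35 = -595.26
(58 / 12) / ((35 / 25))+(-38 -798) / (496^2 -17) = 35634743 / 10331958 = 3.45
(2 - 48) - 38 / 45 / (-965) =-1997512 / 43425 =-46.00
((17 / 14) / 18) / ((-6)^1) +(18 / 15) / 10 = 4111 / 37800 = 0.11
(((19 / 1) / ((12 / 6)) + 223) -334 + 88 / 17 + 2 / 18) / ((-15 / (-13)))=-382733 / 4590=-83.38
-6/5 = -1.20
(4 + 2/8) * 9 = 153/4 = 38.25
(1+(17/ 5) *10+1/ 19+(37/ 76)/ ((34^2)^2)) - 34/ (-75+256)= 640906752297/ 18382638016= 34.86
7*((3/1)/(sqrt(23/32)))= 84*sqrt(46)/23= 24.77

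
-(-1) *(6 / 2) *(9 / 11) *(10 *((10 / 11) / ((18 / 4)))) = 600 / 121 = 4.96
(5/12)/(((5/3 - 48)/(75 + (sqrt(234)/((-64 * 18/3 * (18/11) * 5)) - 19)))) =-70/139 + 11 * sqrt(26)/1281024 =-0.50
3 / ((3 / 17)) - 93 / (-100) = 1793 / 100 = 17.93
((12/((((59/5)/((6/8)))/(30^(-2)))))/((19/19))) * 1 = 1/1180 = 0.00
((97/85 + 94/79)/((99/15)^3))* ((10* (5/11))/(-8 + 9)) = 1778750/48263391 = 0.04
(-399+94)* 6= -1830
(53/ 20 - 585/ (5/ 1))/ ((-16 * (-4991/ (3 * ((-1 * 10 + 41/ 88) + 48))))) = -4644897/ 28109312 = -0.17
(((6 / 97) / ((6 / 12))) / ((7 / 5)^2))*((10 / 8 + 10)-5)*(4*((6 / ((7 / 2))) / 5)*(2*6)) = 216000 / 33271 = 6.49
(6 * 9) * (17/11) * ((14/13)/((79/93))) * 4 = 4780944/11297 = 423.20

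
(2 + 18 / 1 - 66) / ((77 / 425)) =-253.90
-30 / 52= -15 / 26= -0.58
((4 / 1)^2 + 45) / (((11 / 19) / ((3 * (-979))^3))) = -2669331984957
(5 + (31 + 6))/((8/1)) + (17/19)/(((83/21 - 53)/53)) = 167643/39140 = 4.28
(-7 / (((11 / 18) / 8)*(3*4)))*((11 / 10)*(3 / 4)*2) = -63 / 5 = -12.60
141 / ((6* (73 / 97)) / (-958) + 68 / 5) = 32756415 / 3158389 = 10.37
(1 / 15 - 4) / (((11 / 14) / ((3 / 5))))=-3.00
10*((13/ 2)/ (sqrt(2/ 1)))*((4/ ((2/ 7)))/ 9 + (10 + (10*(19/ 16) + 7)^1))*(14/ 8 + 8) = 1851395*sqrt(2)/ 192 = 13636.81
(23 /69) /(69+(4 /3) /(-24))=6 /1241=0.00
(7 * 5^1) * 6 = 210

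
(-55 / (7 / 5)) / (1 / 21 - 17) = 825 / 356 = 2.32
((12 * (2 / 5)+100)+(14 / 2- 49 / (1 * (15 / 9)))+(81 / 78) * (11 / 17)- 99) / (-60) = 35201 / 132600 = 0.27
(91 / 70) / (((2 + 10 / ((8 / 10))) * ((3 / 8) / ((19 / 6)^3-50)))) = -51233 / 11745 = -4.36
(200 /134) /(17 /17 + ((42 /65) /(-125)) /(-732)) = 99125000 /66414219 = 1.49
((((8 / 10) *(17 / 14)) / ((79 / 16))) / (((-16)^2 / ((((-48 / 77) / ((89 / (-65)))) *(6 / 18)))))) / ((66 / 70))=2210 / 17865771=0.00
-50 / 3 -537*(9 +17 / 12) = -67325 / 12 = -5610.42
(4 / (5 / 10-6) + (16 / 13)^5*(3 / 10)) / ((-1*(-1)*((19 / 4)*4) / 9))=1160424 / 20421115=0.06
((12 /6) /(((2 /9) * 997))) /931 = 9 /928207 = 0.00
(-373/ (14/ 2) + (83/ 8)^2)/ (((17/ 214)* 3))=868519/ 3808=228.08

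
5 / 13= 0.38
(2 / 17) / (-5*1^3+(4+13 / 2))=0.02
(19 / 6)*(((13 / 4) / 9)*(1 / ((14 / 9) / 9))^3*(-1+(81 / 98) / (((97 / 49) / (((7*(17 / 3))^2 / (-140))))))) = -107380389987 / 85173760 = -1260.72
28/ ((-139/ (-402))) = 11256/ 139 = 80.98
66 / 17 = 3.88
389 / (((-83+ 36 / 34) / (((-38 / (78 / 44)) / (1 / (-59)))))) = -326179612 / 54327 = -6004.01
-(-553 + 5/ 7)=3866/ 7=552.29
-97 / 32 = -3.03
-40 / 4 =-10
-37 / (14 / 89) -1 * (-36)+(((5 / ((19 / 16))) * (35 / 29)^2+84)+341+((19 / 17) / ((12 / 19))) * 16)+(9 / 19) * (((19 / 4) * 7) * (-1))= 5578604377 / 22818012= 244.48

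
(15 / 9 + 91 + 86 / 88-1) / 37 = 2.50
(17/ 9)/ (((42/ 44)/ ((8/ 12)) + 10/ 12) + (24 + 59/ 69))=17204/ 247011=0.07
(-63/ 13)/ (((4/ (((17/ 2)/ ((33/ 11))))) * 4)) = -357/ 416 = -0.86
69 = 69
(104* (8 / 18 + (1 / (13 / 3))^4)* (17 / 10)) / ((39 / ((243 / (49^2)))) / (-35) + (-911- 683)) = -4139028 / 84006689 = -0.05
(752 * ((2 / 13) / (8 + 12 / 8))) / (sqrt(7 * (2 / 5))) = 1504 * sqrt(70) / 1729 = 7.28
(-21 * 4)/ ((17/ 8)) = -672/ 17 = -39.53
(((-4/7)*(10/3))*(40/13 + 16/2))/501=-640/15197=-0.04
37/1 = 37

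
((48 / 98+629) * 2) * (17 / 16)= 524365 / 392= 1337.67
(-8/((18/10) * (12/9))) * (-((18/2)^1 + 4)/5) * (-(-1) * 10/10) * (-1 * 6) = -52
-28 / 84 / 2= -1 / 6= -0.17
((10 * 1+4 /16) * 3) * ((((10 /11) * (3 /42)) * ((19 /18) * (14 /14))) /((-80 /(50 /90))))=-3895 /266112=-0.01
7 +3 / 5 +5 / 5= 43 / 5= 8.60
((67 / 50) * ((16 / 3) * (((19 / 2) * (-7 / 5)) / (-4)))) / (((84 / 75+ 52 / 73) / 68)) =582029 / 660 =881.86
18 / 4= 9 / 2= 4.50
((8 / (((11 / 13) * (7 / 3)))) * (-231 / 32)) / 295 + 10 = 11683 / 1180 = 9.90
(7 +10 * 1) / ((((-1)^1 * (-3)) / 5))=85 / 3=28.33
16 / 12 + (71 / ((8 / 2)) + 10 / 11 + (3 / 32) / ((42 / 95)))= 298703 / 14784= 20.20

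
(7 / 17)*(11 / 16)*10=385 / 136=2.83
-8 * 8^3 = -4096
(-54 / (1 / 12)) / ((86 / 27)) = -8748 / 43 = -203.44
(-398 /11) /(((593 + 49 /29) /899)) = -5188129 /94853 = -54.70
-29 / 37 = -0.78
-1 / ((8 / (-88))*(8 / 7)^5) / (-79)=-184877 / 2588672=-0.07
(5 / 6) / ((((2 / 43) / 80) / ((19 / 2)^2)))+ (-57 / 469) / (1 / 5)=182006320 / 1407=129357.73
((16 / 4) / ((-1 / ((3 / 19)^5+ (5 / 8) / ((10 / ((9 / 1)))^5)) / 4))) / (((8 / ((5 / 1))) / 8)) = -146250049851 / 4952198000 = -29.53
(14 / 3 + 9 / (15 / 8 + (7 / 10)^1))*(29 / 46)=36569 / 7107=5.15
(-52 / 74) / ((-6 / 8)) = 104 / 111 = 0.94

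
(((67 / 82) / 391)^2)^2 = 20151121 / 1056726112056760336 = 0.00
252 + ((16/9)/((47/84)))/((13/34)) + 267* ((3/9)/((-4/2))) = 791159/3666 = 215.81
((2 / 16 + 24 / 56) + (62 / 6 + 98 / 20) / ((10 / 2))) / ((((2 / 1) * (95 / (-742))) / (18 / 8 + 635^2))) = -1292606240417 / 228000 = -5669325.62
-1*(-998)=998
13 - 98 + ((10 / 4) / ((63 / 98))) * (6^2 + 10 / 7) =545 / 9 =60.56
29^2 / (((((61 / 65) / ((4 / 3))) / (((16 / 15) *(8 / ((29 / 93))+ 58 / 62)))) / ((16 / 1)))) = 9228477440 / 17019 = 542245.57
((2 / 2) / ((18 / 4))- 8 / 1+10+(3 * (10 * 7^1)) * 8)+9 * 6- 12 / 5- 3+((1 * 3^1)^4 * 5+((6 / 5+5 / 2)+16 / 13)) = 2504681 / 1170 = 2140.75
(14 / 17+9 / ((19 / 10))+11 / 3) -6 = 3127 / 969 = 3.23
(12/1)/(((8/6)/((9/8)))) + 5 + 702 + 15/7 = 40279/56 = 719.27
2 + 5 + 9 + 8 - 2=22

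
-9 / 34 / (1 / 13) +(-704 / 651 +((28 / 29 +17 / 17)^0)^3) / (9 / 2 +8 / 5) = -4664207 / 1350174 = -3.45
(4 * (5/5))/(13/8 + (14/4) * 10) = 0.11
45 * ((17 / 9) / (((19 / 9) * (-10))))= -153 / 38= -4.03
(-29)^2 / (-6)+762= 3731 / 6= 621.83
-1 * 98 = -98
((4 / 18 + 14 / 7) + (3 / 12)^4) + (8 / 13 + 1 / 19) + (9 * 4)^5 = 34410576814511 / 569088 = 60466178.89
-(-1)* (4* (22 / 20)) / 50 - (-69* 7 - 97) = 72511 / 125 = 580.09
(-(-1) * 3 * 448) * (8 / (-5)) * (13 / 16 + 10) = -116256 / 5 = -23251.20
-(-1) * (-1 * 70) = -70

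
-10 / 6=-5 / 3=-1.67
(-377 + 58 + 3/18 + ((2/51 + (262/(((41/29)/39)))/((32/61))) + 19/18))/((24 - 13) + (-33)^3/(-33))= 1350895829/110404800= 12.24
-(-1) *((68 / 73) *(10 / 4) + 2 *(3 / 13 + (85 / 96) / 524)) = 66683161 / 23869248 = 2.79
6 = 6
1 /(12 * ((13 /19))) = 19 /156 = 0.12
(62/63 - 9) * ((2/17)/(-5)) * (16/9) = 3232/9639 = 0.34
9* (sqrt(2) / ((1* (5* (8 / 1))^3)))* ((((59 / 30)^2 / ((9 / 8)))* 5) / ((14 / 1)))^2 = 12117361* sqrt(2) / 57153600000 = 0.00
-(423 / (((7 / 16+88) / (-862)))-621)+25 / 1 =6748106 / 1415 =4768.98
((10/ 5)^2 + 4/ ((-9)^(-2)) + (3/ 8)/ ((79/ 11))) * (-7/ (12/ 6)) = -1451303/ 1264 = -1148.18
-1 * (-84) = 84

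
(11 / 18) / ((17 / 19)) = 209 / 306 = 0.68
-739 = -739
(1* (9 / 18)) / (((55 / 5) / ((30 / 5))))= 3 / 11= 0.27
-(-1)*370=370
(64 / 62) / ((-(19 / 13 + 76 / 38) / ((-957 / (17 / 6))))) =265408 / 2635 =100.72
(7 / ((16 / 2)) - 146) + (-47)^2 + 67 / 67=16519 / 8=2064.88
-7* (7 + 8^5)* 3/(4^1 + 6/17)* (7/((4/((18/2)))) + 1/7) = -743828625/296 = -2512934.54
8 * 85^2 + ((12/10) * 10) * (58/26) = 751748/13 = 57826.77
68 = 68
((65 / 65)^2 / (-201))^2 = 1 / 40401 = 0.00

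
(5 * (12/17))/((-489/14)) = -0.10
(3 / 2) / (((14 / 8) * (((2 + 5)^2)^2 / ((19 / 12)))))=19 / 33614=0.00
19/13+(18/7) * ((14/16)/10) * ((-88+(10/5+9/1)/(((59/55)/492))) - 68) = 4224274/3835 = 1101.51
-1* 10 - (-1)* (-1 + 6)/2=-15/2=-7.50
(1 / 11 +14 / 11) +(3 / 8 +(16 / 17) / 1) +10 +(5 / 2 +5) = 20.18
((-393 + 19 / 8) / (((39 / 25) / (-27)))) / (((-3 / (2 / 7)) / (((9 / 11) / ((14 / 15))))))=-31640625 / 56056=-564.45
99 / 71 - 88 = -86.61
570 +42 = 612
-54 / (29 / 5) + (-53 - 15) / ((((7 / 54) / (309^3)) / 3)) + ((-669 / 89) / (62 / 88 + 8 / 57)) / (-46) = -40883320630267790400 / 880531379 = -46430282446.83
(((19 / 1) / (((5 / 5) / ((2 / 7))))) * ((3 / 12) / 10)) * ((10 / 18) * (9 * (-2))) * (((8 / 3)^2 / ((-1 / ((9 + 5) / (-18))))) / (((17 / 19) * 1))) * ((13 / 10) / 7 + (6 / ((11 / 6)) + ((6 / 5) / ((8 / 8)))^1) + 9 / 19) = -22825232 / 530145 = -43.05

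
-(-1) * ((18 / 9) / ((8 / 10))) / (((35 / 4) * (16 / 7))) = 1 / 8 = 0.12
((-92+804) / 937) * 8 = 6.08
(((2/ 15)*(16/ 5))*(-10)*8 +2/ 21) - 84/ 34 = -65168/ 1785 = -36.51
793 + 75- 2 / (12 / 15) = 1731 / 2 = 865.50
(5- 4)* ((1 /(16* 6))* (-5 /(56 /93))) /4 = -155 /7168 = -0.02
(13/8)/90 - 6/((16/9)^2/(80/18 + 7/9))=-57001/5760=-9.90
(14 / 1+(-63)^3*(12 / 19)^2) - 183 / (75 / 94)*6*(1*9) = -1011821446 / 9025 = -112113.18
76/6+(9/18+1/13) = 1033/78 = 13.24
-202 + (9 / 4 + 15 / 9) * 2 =-1165 / 6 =-194.17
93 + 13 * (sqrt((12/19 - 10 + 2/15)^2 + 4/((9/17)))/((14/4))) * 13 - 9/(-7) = 660/7 + 676 * sqrt(1885281)/1995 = 559.54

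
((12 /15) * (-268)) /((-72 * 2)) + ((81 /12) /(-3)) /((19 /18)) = -1099 /1710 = -0.64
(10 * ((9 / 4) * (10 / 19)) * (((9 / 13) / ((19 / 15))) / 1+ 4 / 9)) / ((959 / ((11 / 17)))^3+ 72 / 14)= 102626755 / 28469587604038373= 0.00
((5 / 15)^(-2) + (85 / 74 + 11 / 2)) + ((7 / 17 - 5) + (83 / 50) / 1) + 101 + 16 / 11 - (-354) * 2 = 284777377 / 345950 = 823.17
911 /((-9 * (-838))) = 911 /7542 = 0.12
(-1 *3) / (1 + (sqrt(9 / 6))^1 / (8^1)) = -2.60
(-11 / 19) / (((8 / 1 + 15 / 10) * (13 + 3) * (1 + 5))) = -11 / 17328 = -0.00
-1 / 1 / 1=-1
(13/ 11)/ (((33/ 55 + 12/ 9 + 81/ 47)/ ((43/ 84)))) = 131365/ 794024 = 0.17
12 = 12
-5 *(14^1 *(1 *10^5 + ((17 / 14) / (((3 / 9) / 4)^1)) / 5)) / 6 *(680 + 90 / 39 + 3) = -31182408718 / 39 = -799548941.49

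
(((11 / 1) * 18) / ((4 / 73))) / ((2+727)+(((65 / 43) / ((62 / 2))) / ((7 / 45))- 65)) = 6130467 / 1127038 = 5.44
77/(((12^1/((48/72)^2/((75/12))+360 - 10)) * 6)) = 3032491/8100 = 374.38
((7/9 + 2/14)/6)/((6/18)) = 29/63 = 0.46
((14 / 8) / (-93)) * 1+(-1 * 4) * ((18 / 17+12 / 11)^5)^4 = -18076901573914352630433999535302938111930035367753348695 / 1017126736860408902744320267371143040269892657972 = -17772516.36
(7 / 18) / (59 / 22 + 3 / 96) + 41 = 353627 / 8595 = 41.14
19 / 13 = 1.46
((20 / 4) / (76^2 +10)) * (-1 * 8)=-20 / 2893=-0.01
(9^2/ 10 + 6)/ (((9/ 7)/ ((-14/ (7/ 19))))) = -6251/ 15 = -416.73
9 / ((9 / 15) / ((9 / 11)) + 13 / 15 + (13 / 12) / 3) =1620 / 353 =4.59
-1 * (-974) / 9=974 / 9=108.22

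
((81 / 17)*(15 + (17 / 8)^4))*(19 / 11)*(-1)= -223094979 / 765952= -291.26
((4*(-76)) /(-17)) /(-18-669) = -304 /11679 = -0.03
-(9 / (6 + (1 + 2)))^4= -1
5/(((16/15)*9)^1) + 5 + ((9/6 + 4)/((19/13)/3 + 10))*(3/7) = 789583/137424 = 5.75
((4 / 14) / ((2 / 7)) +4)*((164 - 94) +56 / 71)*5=125650 / 71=1769.72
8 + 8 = 16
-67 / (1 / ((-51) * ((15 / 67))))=765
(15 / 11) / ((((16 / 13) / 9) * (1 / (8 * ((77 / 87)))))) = 4095 / 58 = 70.60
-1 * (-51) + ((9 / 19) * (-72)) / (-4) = 1131 / 19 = 59.53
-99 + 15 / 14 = -1371 / 14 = -97.93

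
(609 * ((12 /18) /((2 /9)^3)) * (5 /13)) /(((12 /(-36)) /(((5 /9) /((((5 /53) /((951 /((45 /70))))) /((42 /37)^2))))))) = -8528110483410 /17797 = -479188092.57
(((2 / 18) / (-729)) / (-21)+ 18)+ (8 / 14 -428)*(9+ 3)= -704218373 / 137781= -5111.14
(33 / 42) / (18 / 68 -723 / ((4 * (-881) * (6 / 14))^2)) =3483410568 / 1172150161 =2.97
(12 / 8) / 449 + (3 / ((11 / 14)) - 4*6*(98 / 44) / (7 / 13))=-942867 / 9878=-95.45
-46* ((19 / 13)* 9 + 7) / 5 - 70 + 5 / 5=-16537 / 65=-254.42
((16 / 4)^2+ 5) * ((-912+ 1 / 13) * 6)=-1493730 / 13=-114902.31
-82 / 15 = -5.47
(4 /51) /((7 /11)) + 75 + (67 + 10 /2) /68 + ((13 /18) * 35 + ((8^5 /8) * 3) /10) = 14247083 /10710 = 1330.26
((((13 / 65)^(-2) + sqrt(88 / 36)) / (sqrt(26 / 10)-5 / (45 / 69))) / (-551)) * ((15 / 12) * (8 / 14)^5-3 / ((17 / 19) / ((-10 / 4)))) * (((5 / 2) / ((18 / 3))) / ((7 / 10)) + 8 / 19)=3919980665 * sqrt(1430) / 211728549463424 + 450797776475 * sqrt(22) / 635185648390272 + 293998549875 * sqrt(65) / 211728549463424 + 11269944411875 / 211728549463424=0.07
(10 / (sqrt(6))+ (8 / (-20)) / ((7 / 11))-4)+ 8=118 / 35+ 5 * sqrt(6) / 3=7.45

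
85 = 85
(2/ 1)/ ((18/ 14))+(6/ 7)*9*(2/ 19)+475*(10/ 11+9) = 62005849/ 13167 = 4709.19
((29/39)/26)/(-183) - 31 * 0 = -29/185562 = -0.00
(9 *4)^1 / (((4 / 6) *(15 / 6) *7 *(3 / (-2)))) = -72 / 35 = -2.06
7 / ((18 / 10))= 35 / 9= 3.89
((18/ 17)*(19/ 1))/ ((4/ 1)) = 171/ 34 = 5.03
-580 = -580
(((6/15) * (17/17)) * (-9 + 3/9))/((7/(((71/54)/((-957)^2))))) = -1846/2596431915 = -0.00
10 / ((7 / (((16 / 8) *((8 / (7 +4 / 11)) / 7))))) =1760 / 3969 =0.44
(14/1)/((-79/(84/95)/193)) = -226968/7505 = -30.24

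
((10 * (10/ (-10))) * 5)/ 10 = -5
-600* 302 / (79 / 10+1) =-1812000 / 89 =-20359.55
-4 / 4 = -1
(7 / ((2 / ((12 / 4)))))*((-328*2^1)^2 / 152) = 564816 / 19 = 29727.16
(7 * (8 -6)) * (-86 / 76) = -301 / 19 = -15.84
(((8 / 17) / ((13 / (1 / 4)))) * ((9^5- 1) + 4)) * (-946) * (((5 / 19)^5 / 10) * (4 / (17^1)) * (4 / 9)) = -9800560000 / 1468847991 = -6.67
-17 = -17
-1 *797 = -797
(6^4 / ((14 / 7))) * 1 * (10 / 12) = 540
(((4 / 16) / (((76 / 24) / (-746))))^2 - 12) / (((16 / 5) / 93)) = 580240485 / 5776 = 100457.15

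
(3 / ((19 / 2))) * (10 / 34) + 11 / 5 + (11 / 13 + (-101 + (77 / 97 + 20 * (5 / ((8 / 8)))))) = 5972788 / 2036515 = 2.93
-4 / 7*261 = -1044 / 7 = -149.14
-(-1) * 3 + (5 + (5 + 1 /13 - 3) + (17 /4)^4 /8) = 1354061 /26624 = 50.86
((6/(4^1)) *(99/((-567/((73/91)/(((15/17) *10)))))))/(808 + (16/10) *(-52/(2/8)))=-1241/24766560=-0.00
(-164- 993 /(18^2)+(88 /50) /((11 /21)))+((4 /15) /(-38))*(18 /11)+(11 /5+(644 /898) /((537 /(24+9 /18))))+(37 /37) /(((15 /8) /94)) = -5050107253097 /45353355300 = -111.35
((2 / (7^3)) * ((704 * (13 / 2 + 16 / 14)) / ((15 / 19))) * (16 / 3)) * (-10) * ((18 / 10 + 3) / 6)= -183197696 / 108045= -1695.57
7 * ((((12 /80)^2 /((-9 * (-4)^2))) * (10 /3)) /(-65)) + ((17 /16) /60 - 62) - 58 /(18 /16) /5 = -72.29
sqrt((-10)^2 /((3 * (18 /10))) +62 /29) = sqrt(1407138) /261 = 4.54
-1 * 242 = -242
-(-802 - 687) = 1489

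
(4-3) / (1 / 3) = 3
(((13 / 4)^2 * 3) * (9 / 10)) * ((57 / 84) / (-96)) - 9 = -1319139 / 143360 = -9.20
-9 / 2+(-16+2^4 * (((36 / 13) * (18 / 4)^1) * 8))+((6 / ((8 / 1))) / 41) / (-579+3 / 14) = 2266812854 / 1439633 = 1574.58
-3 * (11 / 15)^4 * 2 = -29282 / 16875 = -1.74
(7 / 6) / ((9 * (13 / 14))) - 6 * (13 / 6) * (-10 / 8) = 23011 / 1404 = 16.39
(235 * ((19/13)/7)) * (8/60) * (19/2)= 16967/273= 62.15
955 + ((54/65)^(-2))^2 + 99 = 8980071649/8503056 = 1056.10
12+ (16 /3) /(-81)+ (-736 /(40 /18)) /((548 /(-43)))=6312386 /166455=37.92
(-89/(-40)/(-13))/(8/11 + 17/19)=-18601/176280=-0.11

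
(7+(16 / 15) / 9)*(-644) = -618884 / 135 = -4584.33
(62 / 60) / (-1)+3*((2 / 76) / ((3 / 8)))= -469 / 570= -0.82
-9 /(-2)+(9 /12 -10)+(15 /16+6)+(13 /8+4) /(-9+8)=-55 /16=-3.44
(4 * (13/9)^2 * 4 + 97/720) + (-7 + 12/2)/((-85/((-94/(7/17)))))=1398527/45360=30.83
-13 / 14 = -0.93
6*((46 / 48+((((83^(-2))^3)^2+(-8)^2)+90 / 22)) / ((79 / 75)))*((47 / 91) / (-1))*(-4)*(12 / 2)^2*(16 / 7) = 3956230239848576104306584150043200 / 59169284453759081400617852033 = 66862.90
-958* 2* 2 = -3832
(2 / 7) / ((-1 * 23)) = -2 / 161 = -0.01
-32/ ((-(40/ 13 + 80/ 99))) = 5148/ 625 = 8.24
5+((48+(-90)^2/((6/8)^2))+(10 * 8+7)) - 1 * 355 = 14185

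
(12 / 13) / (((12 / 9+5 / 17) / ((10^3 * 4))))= 2448000 / 1079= 2268.77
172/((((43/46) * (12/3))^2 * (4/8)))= 1058/43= 24.60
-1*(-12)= 12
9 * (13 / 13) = 9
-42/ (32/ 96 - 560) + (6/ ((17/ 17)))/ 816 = 18815/ 228344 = 0.08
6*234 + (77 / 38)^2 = 2033305 / 1444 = 1408.11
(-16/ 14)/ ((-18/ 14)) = 8/ 9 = 0.89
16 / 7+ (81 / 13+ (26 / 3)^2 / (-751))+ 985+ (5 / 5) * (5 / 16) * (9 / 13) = 9778443869 / 9841104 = 993.63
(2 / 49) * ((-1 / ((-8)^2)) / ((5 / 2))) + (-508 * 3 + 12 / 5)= -5964673 / 3920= -1521.60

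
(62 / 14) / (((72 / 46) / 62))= 22103 / 126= 175.42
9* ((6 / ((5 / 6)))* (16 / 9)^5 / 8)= 524288 / 3645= 143.84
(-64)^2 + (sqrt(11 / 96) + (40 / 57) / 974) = sqrt(66) / 24 + 113700884 / 27759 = 4096.34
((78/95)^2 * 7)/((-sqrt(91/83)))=-468 * sqrt(7553)/9025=-4.51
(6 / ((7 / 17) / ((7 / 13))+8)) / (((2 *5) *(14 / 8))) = 204 / 5215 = 0.04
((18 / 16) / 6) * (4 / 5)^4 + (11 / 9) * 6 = 13894 / 1875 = 7.41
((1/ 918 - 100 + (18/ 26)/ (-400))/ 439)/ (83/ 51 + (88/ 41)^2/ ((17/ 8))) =-401223653611/ 6684976630800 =-0.06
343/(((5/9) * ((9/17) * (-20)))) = -5831/100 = -58.31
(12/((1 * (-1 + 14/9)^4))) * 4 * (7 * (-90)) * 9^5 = -2343119117472/125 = -18744952939.78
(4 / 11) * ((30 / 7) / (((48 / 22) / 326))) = 1630 / 7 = 232.86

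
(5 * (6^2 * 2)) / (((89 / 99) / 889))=31683960 / 89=355999.55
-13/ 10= -1.30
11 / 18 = 0.61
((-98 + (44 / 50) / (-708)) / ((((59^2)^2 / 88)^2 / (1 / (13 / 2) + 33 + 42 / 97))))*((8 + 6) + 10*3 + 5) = -6969320892173024 / 819302829549290855925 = -0.00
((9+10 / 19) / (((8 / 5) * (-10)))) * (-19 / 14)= 181 / 224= 0.81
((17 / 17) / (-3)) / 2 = -1 / 6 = -0.17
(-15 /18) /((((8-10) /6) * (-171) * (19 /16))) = -40 /3249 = -0.01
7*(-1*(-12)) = 84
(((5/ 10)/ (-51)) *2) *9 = -3/ 17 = -0.18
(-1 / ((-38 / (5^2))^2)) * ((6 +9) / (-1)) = 9375 / 1444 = 6.49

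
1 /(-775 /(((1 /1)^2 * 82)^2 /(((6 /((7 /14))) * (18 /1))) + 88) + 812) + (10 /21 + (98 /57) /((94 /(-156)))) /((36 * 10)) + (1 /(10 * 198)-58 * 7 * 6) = -58586860697902927 /24050387477655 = -2436.00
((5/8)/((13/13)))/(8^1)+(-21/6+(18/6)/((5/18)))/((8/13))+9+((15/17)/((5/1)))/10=20.96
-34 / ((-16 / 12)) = 51 / 2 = 25.50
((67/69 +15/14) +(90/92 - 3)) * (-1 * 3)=-10/161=-0.06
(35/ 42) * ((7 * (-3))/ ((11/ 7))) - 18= -641/ 22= -29.14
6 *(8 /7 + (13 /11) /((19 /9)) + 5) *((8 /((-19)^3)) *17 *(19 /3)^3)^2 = 362743552 /355509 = 1020.35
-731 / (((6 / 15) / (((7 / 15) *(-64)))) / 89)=14573216 / 3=4857738.67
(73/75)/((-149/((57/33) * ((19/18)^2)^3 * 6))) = -65252636947/696825439200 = -0.09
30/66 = 5/11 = 0.45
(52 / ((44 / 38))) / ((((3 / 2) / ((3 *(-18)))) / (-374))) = 604656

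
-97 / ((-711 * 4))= 97 / 2844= 0.03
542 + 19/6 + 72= 3703/6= 617.17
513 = 513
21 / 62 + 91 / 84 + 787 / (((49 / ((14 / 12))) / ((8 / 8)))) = 17499 / 868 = 20.16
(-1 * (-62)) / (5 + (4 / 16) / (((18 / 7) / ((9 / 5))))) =2480 / 207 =11.98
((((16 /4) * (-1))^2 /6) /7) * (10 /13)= 80 /273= 0.29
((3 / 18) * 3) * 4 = 2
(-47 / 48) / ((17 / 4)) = -47 / 204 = -0.23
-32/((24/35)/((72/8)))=-420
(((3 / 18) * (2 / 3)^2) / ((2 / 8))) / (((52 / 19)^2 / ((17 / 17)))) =361 / 9126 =0.04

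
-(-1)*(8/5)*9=72/5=14.40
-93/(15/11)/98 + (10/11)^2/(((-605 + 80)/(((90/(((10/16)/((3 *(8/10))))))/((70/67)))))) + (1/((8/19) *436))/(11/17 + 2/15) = -124455578563/102884751200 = -1.21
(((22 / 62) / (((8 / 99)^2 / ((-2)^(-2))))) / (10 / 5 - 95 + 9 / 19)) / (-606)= 227601 / 939400192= 0.00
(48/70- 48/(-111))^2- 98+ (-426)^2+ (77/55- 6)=304169822839/1677025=181374.65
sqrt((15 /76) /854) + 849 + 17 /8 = sqrt(243390) /32452 + 6809 /8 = 851.14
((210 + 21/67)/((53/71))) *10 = 10004610/3551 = 2817.41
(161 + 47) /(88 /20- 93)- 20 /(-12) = -905 /1329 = -0.68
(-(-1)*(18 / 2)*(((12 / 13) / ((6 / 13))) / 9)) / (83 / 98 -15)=-196 / 1387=-0.14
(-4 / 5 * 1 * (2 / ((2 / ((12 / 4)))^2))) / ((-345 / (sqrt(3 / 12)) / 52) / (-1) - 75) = 156 / 2675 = 0.06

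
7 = 7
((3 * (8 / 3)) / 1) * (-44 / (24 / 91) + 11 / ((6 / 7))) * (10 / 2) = -6160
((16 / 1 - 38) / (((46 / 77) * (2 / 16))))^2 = 45914176 / 529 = 86794.28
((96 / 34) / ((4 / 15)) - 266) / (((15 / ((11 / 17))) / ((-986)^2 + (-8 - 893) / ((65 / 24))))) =-13652392952 / 1275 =-10707759.18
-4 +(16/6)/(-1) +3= -11/3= -3.67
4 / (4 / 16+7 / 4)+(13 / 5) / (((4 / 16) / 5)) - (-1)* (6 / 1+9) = 69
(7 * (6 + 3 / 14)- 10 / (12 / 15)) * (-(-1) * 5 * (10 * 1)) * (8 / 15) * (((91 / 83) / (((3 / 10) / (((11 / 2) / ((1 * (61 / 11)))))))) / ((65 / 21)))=14703920 / 15189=968.06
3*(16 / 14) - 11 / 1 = -53 / 7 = -7.57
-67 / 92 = -0.73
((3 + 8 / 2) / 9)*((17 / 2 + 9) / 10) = 49 / 36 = 1.36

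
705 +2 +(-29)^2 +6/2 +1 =1552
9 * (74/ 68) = 333/ 34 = 9.79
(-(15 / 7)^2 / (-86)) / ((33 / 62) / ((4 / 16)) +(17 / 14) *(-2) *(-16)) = 0.00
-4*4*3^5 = -3888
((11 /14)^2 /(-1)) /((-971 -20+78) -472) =121 /271460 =0.00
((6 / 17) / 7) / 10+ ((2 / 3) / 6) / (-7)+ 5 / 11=26137 / 58905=0.44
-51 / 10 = -5.10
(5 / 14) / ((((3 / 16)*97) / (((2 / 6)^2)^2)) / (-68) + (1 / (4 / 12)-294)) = -0.00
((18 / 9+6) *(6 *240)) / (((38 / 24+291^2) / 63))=8709120 / 1016191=8.57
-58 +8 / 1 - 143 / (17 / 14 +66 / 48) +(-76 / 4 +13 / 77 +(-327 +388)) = -704051 / 11165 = -63.06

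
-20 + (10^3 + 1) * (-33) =-33053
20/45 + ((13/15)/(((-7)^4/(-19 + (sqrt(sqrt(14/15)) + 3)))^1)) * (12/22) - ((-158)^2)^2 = -740671623765044/1188495 + 26 * 14^(1/4) * 15^(3/4)/1980825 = -623201295.56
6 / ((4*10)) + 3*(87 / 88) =1371 / 440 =3.12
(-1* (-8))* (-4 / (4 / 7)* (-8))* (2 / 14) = 64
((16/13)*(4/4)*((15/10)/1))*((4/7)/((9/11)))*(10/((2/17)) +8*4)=1056/7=150.86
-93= -93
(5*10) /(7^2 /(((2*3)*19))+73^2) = 1140 /121511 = 0.01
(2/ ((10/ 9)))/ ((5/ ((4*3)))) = 108/ 25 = 4.32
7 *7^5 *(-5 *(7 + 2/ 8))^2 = 2473570225/ 16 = 154598139.06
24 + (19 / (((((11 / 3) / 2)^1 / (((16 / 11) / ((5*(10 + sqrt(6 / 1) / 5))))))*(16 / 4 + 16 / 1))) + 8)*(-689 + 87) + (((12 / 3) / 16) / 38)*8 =-320090403 / 66671 + 3192*sqrt(6) / 17545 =-4800.60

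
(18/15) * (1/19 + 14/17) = 1698/1615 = 1.05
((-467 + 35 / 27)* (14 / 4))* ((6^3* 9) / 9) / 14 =-25148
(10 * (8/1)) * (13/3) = 1040/3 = 346.67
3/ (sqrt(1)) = 3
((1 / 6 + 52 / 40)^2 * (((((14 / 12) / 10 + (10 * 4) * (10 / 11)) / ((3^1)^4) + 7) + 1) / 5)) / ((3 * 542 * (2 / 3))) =18337 / 5467500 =0.00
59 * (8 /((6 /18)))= 1416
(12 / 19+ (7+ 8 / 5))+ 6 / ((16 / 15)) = 11291 / 760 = 14.86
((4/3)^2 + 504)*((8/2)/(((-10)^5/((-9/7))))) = 569/21875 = 0.03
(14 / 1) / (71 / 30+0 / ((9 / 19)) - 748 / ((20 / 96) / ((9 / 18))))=-84 / 10757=-0.01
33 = 33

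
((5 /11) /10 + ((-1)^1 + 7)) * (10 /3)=665 /33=20.15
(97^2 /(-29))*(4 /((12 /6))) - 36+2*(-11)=-20500 /29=-706.90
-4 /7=-0.57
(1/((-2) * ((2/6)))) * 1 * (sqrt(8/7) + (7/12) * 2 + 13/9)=-47/12-3 * sqrt(14)/7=-5.52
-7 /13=-0.54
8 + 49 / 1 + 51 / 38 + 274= 12629 / 38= 332.34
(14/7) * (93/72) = 2.58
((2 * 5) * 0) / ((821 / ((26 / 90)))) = 0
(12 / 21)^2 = 0.33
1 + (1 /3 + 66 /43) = 370 /129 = 2.87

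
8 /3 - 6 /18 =7 /3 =2.33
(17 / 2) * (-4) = -34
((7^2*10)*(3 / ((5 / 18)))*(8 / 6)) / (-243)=-784 / 27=-29.04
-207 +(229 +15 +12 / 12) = 38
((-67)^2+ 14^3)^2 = 52316289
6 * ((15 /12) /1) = 15 /2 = 7.50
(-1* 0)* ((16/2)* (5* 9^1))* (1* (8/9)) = 0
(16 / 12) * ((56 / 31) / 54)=112 / 2511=0.04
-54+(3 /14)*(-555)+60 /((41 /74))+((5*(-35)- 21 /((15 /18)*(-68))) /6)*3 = -14827339 /97580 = -151.95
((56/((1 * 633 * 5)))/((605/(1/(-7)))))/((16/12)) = -2/638275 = -0.00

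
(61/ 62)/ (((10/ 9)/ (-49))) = -26901/ 620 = -43.39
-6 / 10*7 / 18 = -7 / 30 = -0.23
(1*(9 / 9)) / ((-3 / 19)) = -19 / 3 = -6.33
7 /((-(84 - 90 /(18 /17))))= 7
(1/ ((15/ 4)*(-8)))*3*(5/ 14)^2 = -5/ 392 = -0.01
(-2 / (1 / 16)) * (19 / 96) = -19 / 3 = -6.33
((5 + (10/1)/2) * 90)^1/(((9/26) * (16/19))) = 6175/2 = 3087.50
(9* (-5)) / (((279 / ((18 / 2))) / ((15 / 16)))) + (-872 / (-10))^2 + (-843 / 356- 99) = 8278226249 / 1103600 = 7501.11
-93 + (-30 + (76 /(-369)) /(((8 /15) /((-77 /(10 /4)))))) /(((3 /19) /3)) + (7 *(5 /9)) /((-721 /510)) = -1857102 /4223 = -439.76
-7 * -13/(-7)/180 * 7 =-91/180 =-0.51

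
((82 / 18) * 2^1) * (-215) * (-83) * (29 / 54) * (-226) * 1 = -4795201330 / 243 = -19733338.81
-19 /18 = -1.06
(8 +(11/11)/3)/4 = 25/12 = 2.08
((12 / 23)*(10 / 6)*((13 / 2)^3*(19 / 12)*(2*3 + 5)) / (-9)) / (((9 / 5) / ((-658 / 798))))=28396225 / 134136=211.70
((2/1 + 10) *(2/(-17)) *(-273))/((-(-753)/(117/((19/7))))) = 22.06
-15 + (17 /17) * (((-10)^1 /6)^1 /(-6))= -265 /18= -14.72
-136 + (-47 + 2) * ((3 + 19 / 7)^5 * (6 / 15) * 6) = -11061485752 / 16807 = -658147.54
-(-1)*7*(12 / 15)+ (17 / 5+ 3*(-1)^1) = 6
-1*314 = -314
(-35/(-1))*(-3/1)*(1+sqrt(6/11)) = -182.55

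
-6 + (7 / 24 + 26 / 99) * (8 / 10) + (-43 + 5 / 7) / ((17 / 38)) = -11790139 / 117810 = -100.08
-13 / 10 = -1.30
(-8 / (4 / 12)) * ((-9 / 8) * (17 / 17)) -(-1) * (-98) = -71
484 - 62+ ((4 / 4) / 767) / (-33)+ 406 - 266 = 14224781 / 25311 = 562.00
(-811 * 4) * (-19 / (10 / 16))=493088 / 5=98617.60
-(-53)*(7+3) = 530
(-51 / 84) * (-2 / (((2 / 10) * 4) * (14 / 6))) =0.65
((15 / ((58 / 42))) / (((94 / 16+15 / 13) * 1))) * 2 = 65520 / 21199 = 3.09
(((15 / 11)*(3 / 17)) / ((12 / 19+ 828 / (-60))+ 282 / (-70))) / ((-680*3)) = 665 / 96946784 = 0.00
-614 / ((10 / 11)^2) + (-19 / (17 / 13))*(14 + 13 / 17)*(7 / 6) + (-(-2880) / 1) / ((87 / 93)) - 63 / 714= 2621555279 / 1257150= 2085.32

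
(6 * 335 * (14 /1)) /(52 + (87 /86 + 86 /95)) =229903800 /440501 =521.91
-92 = -92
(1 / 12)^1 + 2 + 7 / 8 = 2.96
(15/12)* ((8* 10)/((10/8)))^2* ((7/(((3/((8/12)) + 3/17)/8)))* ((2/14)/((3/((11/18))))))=7659520/4293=1784.19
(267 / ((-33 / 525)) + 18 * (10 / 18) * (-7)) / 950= -9499 / 2090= -4.54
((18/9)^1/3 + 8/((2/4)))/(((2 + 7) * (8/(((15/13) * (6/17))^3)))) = 168750/10793861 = 0.02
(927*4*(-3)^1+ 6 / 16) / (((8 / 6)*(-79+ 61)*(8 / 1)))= 29663 / 512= 57.94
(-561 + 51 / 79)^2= 1959655824 / 6241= 313997.09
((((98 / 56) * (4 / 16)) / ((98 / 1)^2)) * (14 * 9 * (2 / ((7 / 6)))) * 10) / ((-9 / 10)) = -75 / 686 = -0.11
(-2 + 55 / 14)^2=729 / 196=3.72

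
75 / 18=25 / 6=4.17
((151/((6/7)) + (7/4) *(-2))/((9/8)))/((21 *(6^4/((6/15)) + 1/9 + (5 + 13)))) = 592/263907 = 0.00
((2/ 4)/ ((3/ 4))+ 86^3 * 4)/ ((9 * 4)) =3816337/ 54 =70672.91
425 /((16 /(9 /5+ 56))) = 24565 /16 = 1535.31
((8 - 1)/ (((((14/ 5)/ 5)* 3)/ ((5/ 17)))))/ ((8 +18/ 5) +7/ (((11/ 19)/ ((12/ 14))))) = 6875/ 123216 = 0.06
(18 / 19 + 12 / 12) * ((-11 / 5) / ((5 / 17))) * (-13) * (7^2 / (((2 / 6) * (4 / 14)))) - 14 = 92542163 / 950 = 97412.80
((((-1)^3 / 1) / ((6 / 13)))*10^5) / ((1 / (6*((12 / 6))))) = -2600000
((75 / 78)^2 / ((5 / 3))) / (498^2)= 125 / 55883568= 0.00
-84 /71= -1.18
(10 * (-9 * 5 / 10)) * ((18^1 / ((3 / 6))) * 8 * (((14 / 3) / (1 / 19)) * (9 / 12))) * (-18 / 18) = 861840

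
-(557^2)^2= -96254442001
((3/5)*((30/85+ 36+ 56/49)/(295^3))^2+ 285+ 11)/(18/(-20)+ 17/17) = 2960.00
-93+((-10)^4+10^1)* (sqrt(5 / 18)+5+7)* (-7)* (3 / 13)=-194133 - 2695* sqrt(10)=-202655.34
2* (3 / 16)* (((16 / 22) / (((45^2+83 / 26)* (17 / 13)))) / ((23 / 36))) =36504 / 226804633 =0.00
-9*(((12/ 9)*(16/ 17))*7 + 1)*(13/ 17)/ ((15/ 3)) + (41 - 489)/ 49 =-228707/ 10115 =-22.61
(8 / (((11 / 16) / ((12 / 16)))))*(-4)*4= -1536 / 11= -139.64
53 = 53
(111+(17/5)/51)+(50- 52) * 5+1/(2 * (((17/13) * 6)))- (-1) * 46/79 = 8196007/80580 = 101.71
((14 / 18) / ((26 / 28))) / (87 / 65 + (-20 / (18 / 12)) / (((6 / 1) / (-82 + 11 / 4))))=245 / 51904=0.00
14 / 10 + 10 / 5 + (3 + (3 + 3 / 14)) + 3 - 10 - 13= -727 / 70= -10.39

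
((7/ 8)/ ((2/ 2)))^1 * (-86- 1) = -76.12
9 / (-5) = -9 / 5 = -1.80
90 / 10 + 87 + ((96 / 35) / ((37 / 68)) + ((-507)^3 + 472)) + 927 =-168767434132 / 1295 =-130322342.96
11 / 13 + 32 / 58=1.40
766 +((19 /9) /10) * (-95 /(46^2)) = 29175047 /38088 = 765.99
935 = 935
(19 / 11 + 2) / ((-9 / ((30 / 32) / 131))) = -205 / 69168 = -0.00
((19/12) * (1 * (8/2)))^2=361/9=40.11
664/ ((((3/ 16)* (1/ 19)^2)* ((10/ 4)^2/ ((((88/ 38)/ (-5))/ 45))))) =-35526656/ 16875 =-2105.28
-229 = -229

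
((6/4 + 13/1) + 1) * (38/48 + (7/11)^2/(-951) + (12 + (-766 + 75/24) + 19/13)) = -46288422861/3989128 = -11603.64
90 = 90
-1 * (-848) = 848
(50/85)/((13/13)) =10/17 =0.59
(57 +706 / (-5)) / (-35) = 421 / 175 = 2.41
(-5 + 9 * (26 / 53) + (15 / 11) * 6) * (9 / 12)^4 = 358749 / 149248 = 2.40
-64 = -64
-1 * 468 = -468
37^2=1369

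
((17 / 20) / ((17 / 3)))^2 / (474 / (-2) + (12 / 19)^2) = -0.00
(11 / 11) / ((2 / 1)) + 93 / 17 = 203 / 34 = 5.97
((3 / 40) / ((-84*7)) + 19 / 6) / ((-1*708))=-74477 / 16652160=-0.00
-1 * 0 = 0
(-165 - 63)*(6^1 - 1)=-1140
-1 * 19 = -19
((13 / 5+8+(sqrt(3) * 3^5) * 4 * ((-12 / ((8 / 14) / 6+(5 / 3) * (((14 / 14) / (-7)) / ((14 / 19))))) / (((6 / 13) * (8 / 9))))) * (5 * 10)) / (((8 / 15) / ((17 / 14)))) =67575 / 56+3806200125 * sqrt(3) / 268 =24600206.70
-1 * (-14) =14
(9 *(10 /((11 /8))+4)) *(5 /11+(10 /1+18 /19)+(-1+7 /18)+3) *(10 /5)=6433244 /2299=2798.28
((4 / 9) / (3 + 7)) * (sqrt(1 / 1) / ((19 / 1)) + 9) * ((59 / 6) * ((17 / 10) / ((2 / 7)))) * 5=301903 / 2565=117.70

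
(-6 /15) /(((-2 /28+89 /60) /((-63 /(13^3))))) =10584 /1302821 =0.01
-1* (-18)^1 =18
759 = 759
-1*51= -51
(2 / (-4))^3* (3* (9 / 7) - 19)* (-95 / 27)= -5035 / 756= -6.66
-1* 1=-1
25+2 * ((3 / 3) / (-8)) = 99 / 4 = 24.75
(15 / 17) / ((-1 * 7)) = -15 / 119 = -0.13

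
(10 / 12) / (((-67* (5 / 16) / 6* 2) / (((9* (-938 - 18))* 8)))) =550656 / 67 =8218.75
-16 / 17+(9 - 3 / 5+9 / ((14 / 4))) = 5968 / 595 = 10.03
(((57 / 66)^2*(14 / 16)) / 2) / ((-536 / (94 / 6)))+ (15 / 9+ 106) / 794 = 207733441 / 1647861248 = 0.13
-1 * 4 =-4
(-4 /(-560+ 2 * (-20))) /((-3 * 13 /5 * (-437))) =0.00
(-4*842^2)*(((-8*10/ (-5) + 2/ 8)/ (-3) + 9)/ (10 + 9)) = -30485452/ 57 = -534832.49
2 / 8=1 / 4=0.25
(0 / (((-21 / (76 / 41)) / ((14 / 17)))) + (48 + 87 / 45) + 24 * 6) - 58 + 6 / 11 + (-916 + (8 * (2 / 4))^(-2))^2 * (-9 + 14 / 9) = -263802187511 / 42240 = -6245316.94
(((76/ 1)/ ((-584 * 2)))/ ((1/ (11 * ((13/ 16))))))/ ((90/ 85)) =-46189/ 84096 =-0.55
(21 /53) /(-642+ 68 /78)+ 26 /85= 4912271 /16091860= 0.31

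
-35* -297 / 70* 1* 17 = 5049 / 2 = 2524.50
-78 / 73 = -1.07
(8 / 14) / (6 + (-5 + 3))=1 / 7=0.14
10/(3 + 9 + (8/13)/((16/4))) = 65/79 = 0.82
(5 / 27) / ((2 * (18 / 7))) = 35 / 972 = 0.04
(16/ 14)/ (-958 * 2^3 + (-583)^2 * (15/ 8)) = 64/ 35259161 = 0.00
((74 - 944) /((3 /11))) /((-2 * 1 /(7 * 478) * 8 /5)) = 13342175 /4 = 3335543.75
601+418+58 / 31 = 31647 / 31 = 1020.87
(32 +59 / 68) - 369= -22857 / 68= -336.13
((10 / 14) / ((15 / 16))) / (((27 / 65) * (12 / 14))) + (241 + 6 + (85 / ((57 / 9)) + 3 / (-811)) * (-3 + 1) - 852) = -2357820983 / 3744387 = -629.69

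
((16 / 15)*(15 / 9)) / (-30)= -8 / 135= -0.06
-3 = -3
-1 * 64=-64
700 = 700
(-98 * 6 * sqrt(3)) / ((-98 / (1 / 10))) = 3 * sqrt(3) / 5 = 1.04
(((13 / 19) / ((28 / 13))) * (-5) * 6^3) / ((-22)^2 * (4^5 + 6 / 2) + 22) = -4563 / 6611297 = -0.00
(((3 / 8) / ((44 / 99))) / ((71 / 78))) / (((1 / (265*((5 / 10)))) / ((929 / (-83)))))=-259232805 / 188576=-1374.69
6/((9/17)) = 34/3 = 11.33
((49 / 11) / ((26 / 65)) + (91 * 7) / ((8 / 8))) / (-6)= -4753 / 44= -108.02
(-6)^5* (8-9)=7776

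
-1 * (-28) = 28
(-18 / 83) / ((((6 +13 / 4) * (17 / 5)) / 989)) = -356040 / 52207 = -6.82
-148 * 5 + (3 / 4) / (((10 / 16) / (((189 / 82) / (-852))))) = -43082989 / 58220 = -740.00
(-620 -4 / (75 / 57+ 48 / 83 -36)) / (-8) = 4167549 / 53785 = 77.49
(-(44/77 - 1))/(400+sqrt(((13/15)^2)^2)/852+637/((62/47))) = 17828100/36727168723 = 0.00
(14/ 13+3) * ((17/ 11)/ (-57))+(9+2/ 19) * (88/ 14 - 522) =-267929677/ 57057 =-4695.82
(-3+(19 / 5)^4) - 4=125946 / 625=201.51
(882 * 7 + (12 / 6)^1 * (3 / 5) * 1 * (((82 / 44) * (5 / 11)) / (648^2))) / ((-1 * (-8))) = 104563654313 / 135489024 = 771.75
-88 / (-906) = 44 / 453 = 0.10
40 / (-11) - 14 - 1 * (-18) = 4 / 11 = 0.36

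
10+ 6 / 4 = 23 / 2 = 11.50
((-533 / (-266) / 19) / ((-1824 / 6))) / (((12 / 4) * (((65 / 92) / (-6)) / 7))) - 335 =-45954357 / 137180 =-334.99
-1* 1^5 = -1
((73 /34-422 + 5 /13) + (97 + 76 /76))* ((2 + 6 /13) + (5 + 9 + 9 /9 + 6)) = -43337145 /5746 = -7542.14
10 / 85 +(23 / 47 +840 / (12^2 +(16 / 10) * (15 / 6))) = 185735 / 29563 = 6.28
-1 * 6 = -6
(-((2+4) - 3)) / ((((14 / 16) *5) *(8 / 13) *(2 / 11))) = -429 / 70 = -6.13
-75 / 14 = -5.36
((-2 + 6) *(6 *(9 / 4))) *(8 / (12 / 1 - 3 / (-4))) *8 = 4608 / 17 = 271.06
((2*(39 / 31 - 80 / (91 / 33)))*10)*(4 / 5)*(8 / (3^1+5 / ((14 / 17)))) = -20042496 / 51181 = -391.60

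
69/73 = 0.95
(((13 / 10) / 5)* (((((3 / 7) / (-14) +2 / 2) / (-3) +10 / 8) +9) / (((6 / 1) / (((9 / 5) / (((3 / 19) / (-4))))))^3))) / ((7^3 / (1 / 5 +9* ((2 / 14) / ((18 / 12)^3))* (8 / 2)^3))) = -1343327337599 / 16544390625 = -81.20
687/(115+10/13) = 8931/1505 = 5.93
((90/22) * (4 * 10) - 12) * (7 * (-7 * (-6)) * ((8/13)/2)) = 1961568/143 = 13717.26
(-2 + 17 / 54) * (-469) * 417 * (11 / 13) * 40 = 100394140 / 9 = 11154904.44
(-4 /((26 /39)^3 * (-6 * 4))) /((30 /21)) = 0.39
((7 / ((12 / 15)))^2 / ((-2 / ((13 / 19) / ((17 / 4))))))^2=253605625 / 6677056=37.98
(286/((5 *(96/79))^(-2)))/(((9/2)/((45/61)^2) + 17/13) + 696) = 385482240000/25760495143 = 14.96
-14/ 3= -4.67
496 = 496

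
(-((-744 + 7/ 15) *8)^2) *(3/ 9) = -7960922176/ 675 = -11793958.78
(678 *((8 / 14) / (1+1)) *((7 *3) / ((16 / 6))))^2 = 2327150.25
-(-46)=46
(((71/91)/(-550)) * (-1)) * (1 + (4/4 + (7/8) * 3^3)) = 2911/80080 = 0.04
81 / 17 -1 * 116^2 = -228671 / 17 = -13451.24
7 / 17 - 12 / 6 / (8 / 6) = -37 / 34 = -1.09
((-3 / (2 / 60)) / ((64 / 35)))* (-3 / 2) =4725 / 64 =73.83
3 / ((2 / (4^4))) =384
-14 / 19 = -0.74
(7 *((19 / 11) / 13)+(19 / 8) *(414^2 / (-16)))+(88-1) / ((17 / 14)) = -25369.02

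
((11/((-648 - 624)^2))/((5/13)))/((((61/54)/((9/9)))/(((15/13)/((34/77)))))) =7623/186427712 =0.00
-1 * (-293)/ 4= 293/ 4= 73.25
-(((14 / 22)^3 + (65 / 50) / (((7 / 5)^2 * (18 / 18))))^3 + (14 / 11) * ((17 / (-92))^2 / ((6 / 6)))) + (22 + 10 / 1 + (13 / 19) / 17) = 1479629352267488580756 / 47400246575645993953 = 31.22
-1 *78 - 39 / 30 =-793 / 10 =-79.30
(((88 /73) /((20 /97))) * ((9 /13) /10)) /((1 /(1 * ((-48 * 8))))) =-3687552 /23725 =-155.43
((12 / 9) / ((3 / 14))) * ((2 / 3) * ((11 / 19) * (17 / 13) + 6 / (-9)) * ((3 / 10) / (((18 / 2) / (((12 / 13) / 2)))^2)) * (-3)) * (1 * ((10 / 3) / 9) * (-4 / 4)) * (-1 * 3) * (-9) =30016 / 3381183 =0.01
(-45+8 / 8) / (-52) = 11 / 13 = 0.85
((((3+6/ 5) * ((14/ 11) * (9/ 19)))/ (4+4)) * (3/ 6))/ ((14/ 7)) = 1323/ 16720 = 0.08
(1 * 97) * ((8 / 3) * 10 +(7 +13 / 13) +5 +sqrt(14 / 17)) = 97 * sqrt(238) / 17 +11543 / 3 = 3935.69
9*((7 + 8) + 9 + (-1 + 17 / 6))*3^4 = 37665 / 2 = 18832.50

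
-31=-31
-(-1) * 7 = 7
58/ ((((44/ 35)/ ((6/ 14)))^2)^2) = 1468125/ 1874048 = 0.78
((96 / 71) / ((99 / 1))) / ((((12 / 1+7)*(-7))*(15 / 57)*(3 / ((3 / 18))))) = -16 / 738045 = -0.00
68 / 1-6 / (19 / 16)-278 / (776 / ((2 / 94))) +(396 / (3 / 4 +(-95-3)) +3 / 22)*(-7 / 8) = 393681511647 / 5930420144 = 66.38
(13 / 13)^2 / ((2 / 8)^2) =16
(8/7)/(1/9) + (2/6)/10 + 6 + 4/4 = 17.32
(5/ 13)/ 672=5/ 8736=0.00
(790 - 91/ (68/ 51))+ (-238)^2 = 229463/ 4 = 57365.75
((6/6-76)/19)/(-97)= 75/1843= 0.04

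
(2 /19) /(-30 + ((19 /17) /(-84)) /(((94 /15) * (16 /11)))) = -1431808 /408085135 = -0.00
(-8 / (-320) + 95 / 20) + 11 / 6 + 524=63673 / 120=530.61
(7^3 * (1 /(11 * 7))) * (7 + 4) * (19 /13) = 931 /13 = 71.62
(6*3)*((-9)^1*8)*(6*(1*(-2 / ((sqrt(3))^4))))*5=8640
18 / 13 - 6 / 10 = 51 / 65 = 0.78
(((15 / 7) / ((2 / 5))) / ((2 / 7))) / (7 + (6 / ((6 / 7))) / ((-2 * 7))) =75 / 26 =2.88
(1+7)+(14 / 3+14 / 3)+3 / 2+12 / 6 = 125 / 6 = 20.83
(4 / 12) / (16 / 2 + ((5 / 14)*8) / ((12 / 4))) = 7 / 188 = 0.04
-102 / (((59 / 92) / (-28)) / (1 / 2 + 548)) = 144119472 / 59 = 2442702.92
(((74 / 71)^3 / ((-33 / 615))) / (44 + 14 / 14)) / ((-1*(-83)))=-16614184 / 2940954687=-0.01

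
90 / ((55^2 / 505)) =15.02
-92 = -92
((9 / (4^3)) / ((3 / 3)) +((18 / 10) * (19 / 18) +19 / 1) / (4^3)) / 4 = 299 / 2560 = 0.12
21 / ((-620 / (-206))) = 2163 / 310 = 6.98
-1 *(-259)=259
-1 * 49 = -49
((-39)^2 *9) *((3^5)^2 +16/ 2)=808431273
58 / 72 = 29 / 36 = 0.81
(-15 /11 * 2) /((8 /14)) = -105 /22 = -4.77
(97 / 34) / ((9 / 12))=194 / 51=3.80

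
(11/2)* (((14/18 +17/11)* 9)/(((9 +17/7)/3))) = 483/16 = 30.19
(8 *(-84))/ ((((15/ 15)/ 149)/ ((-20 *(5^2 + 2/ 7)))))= 50636160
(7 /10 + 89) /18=299 /60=4.98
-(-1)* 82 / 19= 82 / 19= 4.32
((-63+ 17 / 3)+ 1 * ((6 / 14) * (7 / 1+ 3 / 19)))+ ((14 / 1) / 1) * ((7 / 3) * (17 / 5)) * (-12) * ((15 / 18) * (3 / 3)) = -154936 / 133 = -1164.93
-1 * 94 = -94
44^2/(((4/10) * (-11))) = -440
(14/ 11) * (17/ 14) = 17/ 11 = 1.55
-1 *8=-8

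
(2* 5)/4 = 2.50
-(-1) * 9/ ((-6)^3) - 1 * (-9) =215/ 24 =8.96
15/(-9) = -5/3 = -1.67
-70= -70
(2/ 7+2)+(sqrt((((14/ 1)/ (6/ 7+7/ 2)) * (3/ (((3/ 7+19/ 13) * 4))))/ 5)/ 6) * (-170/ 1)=16/ 7 - 119 * sqrt(3580395)/ 15738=-12.02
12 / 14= 6 / 7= 0.86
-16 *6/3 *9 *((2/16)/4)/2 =-4.50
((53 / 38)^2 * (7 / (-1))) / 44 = -19663 / 63536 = -0.31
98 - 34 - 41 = 23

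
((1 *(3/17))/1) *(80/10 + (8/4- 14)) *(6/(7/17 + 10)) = -24/59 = -0.41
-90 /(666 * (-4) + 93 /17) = 102 /3013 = 0.03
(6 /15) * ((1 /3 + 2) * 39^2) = 7098 /5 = 1419.60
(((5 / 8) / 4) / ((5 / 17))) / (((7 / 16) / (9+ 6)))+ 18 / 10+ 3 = 23.01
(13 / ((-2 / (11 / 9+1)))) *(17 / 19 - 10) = 22490 / 171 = 131.52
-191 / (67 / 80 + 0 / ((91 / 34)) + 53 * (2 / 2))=-3.55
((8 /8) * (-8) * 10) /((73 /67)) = -5360 /73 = -73.42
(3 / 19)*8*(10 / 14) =120 / 133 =0.90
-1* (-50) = 50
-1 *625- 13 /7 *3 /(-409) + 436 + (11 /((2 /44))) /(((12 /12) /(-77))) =-53890210 /2863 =-18822.99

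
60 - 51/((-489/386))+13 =18461/163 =113.26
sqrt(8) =2 * sqrt(2) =2.83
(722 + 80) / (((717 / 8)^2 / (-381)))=-6518656 / 171363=-38.04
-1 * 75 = -75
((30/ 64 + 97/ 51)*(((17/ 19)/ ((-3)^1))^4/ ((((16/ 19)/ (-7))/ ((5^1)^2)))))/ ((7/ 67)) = -31839064975/ 853369344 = -37.31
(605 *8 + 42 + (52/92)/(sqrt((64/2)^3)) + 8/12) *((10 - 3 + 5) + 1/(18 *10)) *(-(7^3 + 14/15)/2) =-10080542.13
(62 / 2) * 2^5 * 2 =1984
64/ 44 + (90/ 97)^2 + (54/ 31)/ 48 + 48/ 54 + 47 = 11606069939/ 231009768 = 50.24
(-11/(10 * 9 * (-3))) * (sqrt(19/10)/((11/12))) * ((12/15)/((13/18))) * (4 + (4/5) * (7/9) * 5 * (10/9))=4832 * sqrt(190)/131625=0.51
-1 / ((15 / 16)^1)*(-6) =32 / 5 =6.40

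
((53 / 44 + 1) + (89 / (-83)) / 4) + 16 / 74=72720 / 33781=2.15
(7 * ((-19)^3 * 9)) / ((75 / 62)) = -8930418 / 25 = -357216.72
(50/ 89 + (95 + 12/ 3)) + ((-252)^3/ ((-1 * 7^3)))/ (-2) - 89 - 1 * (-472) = -2033244/ 89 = -22845.44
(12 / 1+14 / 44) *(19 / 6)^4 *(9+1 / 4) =1306728667 / 114048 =11457.71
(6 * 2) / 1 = 12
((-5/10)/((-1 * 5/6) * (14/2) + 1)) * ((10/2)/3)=5/29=0.17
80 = 80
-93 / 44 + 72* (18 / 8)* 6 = 42675 / 44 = 969.89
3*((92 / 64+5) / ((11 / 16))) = 309 / 11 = 28.09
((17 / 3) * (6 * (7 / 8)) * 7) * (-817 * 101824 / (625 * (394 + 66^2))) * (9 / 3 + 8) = -5014946552 / 78125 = -64191.32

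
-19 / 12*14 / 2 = -133 / 12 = -11.08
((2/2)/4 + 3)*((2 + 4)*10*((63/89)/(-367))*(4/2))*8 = -196560/32663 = -6.02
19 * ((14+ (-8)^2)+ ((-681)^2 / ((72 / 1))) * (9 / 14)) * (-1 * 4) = -8977443 / 28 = -320622.96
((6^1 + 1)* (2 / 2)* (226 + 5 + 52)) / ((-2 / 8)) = -7924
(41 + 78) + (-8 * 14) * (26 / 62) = 72.03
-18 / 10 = -9 / 5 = -1.80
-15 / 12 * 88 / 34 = -3.24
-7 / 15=-0.47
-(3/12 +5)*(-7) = 147/4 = 36.75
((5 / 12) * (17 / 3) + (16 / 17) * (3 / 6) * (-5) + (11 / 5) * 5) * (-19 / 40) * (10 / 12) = -128003 / 29376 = -4.36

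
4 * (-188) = -752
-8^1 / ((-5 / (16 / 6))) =64 / 15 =4.27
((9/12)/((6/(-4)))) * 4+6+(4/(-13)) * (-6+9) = 40/13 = 3.08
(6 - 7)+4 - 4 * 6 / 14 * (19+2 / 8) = -30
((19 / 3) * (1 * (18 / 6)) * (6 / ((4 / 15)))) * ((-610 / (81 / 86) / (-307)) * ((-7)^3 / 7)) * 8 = -353530.66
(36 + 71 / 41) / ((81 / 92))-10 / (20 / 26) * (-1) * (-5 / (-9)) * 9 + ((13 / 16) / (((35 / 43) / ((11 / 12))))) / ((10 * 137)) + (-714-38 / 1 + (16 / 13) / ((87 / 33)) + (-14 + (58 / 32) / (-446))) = -563506368578648947 / 856808318620800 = -657.68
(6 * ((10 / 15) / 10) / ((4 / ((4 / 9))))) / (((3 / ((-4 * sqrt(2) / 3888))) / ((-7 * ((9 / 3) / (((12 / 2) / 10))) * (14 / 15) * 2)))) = 98 * sqrt(2) / 98415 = 0.00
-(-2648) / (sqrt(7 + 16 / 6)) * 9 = 23832 * sqrt(87) / 29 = 7665.18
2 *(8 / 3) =16 / 3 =5.33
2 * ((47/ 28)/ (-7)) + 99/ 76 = 3065/ 3724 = 0.82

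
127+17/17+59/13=132.54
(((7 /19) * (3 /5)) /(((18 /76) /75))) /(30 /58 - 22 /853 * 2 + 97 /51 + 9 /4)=70648872 /4660423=15.16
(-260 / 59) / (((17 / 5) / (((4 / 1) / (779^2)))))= -5200 / 608661523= -0.00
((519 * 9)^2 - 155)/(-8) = -10909043/4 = -2727260.75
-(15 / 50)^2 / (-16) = 9 / 1600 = 0.01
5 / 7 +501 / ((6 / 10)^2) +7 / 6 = 1393.55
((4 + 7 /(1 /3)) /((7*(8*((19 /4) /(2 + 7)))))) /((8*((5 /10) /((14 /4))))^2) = 1575 /2432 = 0.65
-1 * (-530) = 530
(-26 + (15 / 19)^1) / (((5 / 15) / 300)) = -431100 / 19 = -22689.47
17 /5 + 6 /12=39 /10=3.90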